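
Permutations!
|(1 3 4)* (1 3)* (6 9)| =2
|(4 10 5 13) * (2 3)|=4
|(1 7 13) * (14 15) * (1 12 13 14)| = 4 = |(1 7 14 15)(12 13)|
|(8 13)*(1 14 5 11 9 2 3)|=|(1 14 5 11 9 2 3)(8 13)|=14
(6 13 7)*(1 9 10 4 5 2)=[0, 9, 1, 3, 5, 2, 13, 6, 8, 10, 4, 11, 12, 7]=(1 9 10 4 5 2)(6 13 7)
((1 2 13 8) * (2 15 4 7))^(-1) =(1 8 13 2 7 4 15)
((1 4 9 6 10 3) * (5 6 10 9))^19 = ((1 4 5 6 9 10 3))^19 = (1 10 6 4 3 9 5)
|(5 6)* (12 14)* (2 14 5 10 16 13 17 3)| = 10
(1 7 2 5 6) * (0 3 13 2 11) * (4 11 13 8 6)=(0 3 8 6 1 7 13 2 5 4 11)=[3, 7, 5, 8, 11, 4, 1, 13, 6, 9, 10, 0, 12, 2]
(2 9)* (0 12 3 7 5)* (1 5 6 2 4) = (0 12 3 7 6 2 9 4 1 5) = [12, 5, 9, 7, 1, 0, 2, 6, 8, 4, 10, 11, 3]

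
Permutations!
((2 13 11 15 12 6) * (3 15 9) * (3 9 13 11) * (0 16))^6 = (16)(2 6 12 15 3 13 11)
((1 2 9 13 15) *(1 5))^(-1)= ((1 2 9 13 15 5))^(-1)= (1 5 15 13 9 2)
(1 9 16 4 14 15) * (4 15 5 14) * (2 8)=(1 9 16 15)(2 8)(5 14)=[0, 9, 8, 3, 4, 14, 6, 7, 2, 16, 10, 11, 12, 13, 5, 1, 15]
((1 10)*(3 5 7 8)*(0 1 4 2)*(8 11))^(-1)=(0 2 4 10 1)(3 8 11 7 5)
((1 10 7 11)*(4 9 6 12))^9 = (1 10 7 11)(4 9 6 12)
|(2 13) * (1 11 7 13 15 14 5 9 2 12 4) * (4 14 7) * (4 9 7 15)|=|(15)(1 11 9 2 4)(5 7 13 12 14)|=5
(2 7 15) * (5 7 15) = (2 15)(5 7) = [0, 1, 15, 3, 4, 7, 6, 5, 8, 9, 10, 11, 12, 13, 14, 2]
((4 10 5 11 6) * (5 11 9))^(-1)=((4 10 11 6)(5 9))^(-1)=(4 6 11 10)(5 9)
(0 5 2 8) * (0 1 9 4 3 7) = [5, 9, 8, 7, 3, 2, 6, 0, 1, 4] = (0 5 2 8 1 9 4 3 7)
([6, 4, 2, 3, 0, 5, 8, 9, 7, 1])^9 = (0 8 9 4 6 7 1)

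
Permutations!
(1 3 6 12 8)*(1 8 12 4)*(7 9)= [0, 3, 2, 6, 1, 5, 4, 9, 8, 7, 10, 11, 12]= (12)(1 3 6 4)(7 9)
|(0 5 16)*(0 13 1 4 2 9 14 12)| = 10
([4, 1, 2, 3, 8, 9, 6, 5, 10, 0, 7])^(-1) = (0 9 5 7 10 8 4)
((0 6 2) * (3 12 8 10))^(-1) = ((0 6 2)(3 12 8 10))^(-1) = (0 2 6)(3 10 8 12)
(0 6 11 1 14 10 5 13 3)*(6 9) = [9, 14, 2, 0, 4, 13, 11, 7, 8, 6, 5, 1, 12, 3, 10] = (0 9 6 11 1 14 10 5 13 3)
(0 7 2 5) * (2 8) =(0 7 8 2 5) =[7, 1, 5, 3, 4, 0, 6, 8, 2]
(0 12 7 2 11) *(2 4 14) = (0 12 7 4 14 2 11) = [12, 1, 11, 3, 14, 5, 6, 4, 8, 9, 10, 0, 7, 13, 2]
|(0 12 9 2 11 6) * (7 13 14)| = 6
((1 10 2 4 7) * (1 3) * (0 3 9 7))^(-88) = ((0 3 1 10 2 4)(7 9))^(-88) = (0 1 2)(3 10 4)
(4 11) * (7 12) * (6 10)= [0, 1, 2, 3, 11, 5, 10, 12, 8, 9, 6, 4, 7]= (4 11)(6 10)(7 12)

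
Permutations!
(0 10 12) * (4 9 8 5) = [10, 1, 2, 3, 9, 4, 6, 7, 5, 8, 12, 11, 0] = (0 10 12)(4 9 8 5)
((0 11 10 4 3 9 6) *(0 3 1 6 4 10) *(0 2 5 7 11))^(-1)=(1 4 9 3 6)(2 11 7 5)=((1 6 3 9 4)(2 5 7 11))^(-1)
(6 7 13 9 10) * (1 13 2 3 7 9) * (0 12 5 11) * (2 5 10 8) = (0 12 10 6 9 8 2 3 7 5 11)(1 13) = [12, 13, 3, 7, 4, 11, 9, 5, 2, 8, 6, 0, 10, 1]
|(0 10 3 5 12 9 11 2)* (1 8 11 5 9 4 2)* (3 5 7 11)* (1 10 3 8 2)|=|(0 3 9 7 11 10 5 12 4 1 2)|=11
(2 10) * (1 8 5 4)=(1 8 5 4)(2 10)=[0, 8, 10, 3, 1, 4, 6, 7, 5, 9, 2]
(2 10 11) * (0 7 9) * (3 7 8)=(0 8 3 7 9)(2 10 11)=[8, 1, 10, 7, 4, 5, 6, 9, 3, 0, 11, 2]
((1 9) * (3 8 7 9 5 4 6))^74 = (1 4 3 7)(5 6 8 9)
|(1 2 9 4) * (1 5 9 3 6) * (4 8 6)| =8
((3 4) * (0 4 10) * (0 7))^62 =((0 4 3 10 7))^62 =(0 3 7 4 10)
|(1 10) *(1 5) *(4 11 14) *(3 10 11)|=7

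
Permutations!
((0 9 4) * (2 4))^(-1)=(0 4 2 9)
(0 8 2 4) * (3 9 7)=(0 8 2 4)(3 9 7)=[8, 1, 4, 9, 0, 5, 6, 3, 2, 7]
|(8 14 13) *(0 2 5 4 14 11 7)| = 9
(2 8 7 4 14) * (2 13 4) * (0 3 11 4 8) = (0 3 11 4 14 13 8 7 2) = [3, 1, 0, 11, 14, 5, 6, 2, 7, 9, 10, 4, 12, 8, 13]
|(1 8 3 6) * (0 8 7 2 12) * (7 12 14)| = |(0 8 3 6 1 12)(2 14 7)| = 6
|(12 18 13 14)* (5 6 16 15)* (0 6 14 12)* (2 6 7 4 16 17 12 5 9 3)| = 15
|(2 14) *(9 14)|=3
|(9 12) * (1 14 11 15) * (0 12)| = 12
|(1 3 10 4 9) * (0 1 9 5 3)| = 4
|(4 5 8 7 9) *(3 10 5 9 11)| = 6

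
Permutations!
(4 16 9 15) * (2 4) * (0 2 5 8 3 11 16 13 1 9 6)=(0 2 4 13 1 9 15 5 8 3 11 16 6)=[2, 9, 4, 11, 13, 8, 0, 7, 3, 15, 10, 16, 12, 1, 14, 5, 6]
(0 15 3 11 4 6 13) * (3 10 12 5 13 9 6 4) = (0 15 10 12 5 13)(3 11)(6 9) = [15, 1, 2, 11, 4, 13, 9, 7, 8, 6, 12, 3, 5, 0, 14, 10]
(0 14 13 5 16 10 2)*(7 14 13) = (0 13 5 16 10 2)(7 14) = [13, 1, 0, 3, 4, 16, 6, 14, 8, 9, 2, 11, 12, 5, 7, 15, 10]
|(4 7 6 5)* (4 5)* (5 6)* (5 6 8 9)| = 3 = |(4 7 6)(5 8 9)|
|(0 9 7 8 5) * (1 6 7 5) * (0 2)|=|(0 9 5 2)(1 6 7 8)|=4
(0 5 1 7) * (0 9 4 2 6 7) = (0 5 1)(2 6 7 9 4) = [5, 0, 6, 3, 2, 1, 7, 9, 8, 4]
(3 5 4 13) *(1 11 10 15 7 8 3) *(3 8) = (1 11 10 15 7 3 5 4 13) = [0, 11, 2, 5, 13, 4, 6, 3, 8, 9, 15, 10, 12, 1, 14, 7]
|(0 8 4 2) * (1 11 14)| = |(0 8 4 2)(1 11 14)| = 12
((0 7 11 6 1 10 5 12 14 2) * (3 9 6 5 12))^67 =(0 1 11 12 3 2 6 7 10 5 14 9) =((0 7 11 5 3 9 6 1 10 12 14 2))^67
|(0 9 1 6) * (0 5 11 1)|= |(0 9)(1 6 5 11)|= 4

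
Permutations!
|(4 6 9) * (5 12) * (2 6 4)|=|(2 6 9)(5 12)|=6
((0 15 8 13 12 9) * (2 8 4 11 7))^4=(0 7 12 4 8)(2 9 11 13 15)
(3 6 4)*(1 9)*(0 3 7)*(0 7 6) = [3, 9, 2, 0, 6, 5, 4, 7, 8, 1] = (0 3)(1 9)(4 6)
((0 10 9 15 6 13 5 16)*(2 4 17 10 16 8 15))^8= ((0 16)(2 4 17 10 9)(5 8 15 6 13))^8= (2 10 4 9 17)(5 6 8 13 15)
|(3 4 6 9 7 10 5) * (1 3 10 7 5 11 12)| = |(1 3 4 6 9 5 10 11 12)| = 9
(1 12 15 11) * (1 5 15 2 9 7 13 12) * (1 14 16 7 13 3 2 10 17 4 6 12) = (1 14 16 7 3 2 9 13)(4 6 12 10 17)(5 15 11) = [0, 14, 9, 2, 6, 15, 12, 3, 8, 13, 17, 5, 10, 1, 16, 11, 7, 4]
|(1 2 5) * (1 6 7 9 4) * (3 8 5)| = 9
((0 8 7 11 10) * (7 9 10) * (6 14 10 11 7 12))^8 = (14)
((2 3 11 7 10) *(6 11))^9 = (2 11)(3 7)(6 10)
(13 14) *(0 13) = (0 13 14) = [13, 1, 2, 3, 4, 5, 6, 7, 8, 9, 10, 11, 12, 14, 0]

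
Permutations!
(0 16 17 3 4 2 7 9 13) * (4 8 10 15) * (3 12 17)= [16, 1, 7, 8, 2, 5, 6, 9, 10, 13, 15, 11, 17, 0, 14, 4, 3, 12]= (0 16 3 8 10 15 4 2 7 9 13)(12 17)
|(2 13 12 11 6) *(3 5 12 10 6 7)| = |(2 13 10 6)(3 5 12 11 7)| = 20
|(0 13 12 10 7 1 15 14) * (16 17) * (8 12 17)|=11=|(0 13 17 16 8 12 10 7 1 15 14)|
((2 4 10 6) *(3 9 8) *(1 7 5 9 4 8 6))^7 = ((1 7 5 9 6 2 8 3 4 10))^7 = (1 3 6 7 4 2 5 10 8 9)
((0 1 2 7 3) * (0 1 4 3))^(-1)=(0 7 2 1 3 4)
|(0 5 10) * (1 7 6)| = 3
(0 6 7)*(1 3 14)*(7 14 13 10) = (0 6 14 1 3 13 10 7) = [6, 3, 2, 13, 4, 5, 14, 0, 8, 9, 7, 11, 12, 10, 1]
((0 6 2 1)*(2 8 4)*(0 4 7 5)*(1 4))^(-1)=(0 5 7 8 6)(2 4)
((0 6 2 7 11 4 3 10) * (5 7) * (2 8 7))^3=(0 7 3 6 11 10 8 4)(2 5)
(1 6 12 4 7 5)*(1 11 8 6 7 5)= [0, 7, 2, 3, 5, 11, 12, 1, 6, 9, 10, 8, 4]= (1 7)(4 5 11 8 6 12)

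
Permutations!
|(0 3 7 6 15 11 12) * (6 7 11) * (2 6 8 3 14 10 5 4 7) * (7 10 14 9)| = 30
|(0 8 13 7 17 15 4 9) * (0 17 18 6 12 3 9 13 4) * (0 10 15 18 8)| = 12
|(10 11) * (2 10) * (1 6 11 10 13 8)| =6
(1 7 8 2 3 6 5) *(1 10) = (1 7 8 2 3 6 5 10) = [0, 7, 3, 6, 4, 10, 5, 8, 2, 9, 1]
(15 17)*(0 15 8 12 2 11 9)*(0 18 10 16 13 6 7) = (0 15 17 8 12 2 11 9 18 10 16 13 6 7) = [15, 1, 11, 3, 4, 5, 7, 0, 12, 18, 16, 9, 2, 6, 14, 17, 13, 8, 10]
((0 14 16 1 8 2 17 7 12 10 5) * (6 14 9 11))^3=((0 9 11 6 14 16 1 8 2 17 7 12 10 5))^3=(0 6 1 17 10 9 14 8 7 5 11 16 2 12)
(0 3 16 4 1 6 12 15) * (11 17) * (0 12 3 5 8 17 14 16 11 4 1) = [5, 6, 2, 11, 0, 8, 3, 7, 17, 9, 10, 14, 15, 13, 16, 12, 1, 4] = (0 5 8 17 4)(1 6 3 11 14 16)(12 15)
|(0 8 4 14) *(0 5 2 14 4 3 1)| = |(0 8 3 1)(2 14 5)| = 12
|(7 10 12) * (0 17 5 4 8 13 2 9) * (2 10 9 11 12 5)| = 35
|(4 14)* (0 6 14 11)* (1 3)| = |(0 6 14 4 11)(1 3)| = 10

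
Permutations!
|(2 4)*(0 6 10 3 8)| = 10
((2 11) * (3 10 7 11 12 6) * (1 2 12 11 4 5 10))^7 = ((1 2 11 12 6 3)(4 5 10 7))^7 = (1 2 11 12 6 3)(4 7 10 5)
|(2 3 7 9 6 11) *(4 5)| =6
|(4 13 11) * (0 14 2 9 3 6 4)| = 9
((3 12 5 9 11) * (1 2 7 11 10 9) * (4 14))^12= ((1 2 7 11 3 12 5)(4 14)(9 10))^12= (14)(1 12 11 2 5 3 7)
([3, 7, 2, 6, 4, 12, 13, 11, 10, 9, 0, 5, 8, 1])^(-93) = [11, 10, 2, 5, 4, 6, 12, 0, 1, 9, 7, 3, 13, 8]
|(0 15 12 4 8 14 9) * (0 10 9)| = 6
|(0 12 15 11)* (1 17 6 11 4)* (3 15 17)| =|(0 12 17 6 11)(1 3 15 4)| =20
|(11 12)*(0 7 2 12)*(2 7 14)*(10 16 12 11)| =|(0 14 2 11)(10 16 12)| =12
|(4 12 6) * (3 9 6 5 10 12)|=|(3 9 6 4)(5 10 12)|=12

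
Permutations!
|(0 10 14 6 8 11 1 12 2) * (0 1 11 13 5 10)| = 6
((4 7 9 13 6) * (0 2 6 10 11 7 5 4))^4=(0 2 6)(7 11 10 13 9)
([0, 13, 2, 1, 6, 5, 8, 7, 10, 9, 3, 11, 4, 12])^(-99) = (1 8 12 3 6 13 10 4)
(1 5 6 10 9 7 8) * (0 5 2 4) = (0 5 6 10 9 7 8 1 2 4) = [5, 2, 4, 3, 0, 6, 10, 8, 1, 7, 9]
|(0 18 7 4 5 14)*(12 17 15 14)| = |(0 18 7 4 5 12 17 15 14)| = 9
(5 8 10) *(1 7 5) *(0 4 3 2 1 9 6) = (0 4 3 2 1 7 5 8 10 9 6) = [4, 7, 1, 2, 3, 8, 0, 5, 10, 6, 9]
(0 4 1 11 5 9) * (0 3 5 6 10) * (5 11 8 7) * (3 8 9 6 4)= [3, 9, 2, 11, 1, 6, 10, 5, 7, 8, 0, 4]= (0 3 11 4 1 9 8 7 5 6 10)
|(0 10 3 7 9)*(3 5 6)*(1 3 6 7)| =|(0 10 5 7 9)(1 3)| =10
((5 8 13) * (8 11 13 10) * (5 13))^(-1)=(13)(5 11)(8 10)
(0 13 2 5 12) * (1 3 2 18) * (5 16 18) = (0 13 5 12)(1 3 2 16 18) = [13, 3, 16, 2, 4, 12, 6, 7, 8, 9, 10, 11, 0, 5, 14, 15, 18, 17, 1]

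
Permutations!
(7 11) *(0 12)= (0 12)(7 11)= [12, 1, 2, 3, 4, 5, 6, 11, 8, 9, 10, 7, 0]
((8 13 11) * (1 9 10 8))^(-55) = ((1 9 10 8 13 11))^(-55) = (1 11 13 8 10 9)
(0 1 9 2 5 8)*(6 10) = [1, 9, 5, 3, 4, 8, 10, 7, 0, 2, 6] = (0 1 9 2 5 8)(6 10)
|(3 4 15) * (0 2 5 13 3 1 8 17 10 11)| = |(0 2 5 13 3 4 15 1 8 17 10 11)| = 12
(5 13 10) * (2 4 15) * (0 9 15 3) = (0 9 15 2 4 3)(5 13 10) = [9, 1, 4, 0, 3, 13, 6, 7, 8, 15, 5, 11, 12, 10, 14, 2]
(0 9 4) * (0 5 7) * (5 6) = (0 9 4 6 5 7) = [9, 1, 2, 3, 6, 7, 5, 0, 8, 4]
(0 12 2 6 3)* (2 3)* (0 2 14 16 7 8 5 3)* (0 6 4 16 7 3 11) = (0 12 6 14 7 8 5 11)(2 4 16 3) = [12, 1, 4, 2, 16, 11, 14, 8, 5, 9, 10, 0, 6, 13, 7, 15, 3]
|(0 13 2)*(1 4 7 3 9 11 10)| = |(0 13 2)(1 4 7 3 9 11 10)| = 21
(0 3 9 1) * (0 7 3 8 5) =(0 8 5)(1 7 3 9) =[8, 7, 2, 9, 4, 0, 6, 3, 5, 1]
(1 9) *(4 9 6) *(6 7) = (1 7 6 4 9) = [0, 7, 2, 3, 9, 5, 4, 6, 8, 1]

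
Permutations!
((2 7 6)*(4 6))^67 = (2 6 4 7)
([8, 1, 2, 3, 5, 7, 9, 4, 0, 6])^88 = (9)(4 5 7)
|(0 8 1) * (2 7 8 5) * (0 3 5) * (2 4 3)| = 12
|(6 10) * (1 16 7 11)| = |(1 16 7 11)(6 10)| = 4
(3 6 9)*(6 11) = (3 11 6 9) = [0, 1, 2, 11, 4, 5, 9, 7, 8, 3, 10, 6]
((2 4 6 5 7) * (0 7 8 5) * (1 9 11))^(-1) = (0 6 4 2 7)(1 11 9)(5 8)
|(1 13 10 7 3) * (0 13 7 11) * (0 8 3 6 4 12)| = 11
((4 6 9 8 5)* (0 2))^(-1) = (0 2)(4 5 8 9 6)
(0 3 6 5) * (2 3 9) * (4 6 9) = (0 4 6 5)(2 3 9) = [4, 1, 3, 9, 6, 0, 5, 7, 8, 2]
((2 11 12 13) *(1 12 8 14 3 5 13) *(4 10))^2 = ((1 12)(2 11 8 14 3 5 13)(4 10))^2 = (2 8 3 13 11 14 5)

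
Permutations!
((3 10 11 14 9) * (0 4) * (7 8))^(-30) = (14) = ((0 4)(3 10 11 14 9)(7 8))^(-30)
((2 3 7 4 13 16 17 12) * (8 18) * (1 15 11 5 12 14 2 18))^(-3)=(1 12 15 18 11 8 5)(2 16 7 14 13 3 17 4)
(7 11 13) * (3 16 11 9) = (3 16 11 13 7 9) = [0, 1, 2, 16, 4, 5, 6, 9, 8, 3, 10, 13, 12, 7, 14, 15, 11]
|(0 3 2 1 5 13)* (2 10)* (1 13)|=|(0 3 10 2 13)(1 5)|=10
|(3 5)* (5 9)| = |(3 9 5)| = 3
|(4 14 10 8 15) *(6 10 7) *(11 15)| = |(4 14 7 6 10 8 11 15)| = 8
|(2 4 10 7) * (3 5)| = |(2 4 10 7)(3 5)| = 4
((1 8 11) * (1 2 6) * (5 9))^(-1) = ((1 8 11 2 6)(5 9))^(-1) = (1 6 2 11 8)(5 9)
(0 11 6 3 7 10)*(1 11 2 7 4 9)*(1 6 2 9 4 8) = [9, 11, 7, 8, 4, 5, 3, 10, 1, 6, 0, 2] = (0 9 6 3 8 1 11 2 7 10)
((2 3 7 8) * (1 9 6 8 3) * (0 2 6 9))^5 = (9)(0 1 2)(3 7)(6 8)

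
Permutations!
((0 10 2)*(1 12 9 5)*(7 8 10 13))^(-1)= ((0 13 7 8 10 2)(1 12 9 5))^(-1)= (0 2 10 8 7 13)(1 5 9 12)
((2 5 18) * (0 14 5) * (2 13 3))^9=((0 14 5 18 13 3 2))^9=(0 5 13 2 14 18 3)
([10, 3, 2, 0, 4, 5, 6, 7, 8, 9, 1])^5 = [10, 3, 2, 0, 4, 5, 6, 7, 8, 9, 1]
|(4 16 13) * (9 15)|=|(4 16 13)(9 15)|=6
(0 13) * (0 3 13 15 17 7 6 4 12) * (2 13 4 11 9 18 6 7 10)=(0 15 17 10 2 13 3 4 12)(6 11 9 18)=[15, 1, 13, 4, 12, 5, 11, 7, 8, 18, 2, 9, 0, 3, 14, 17, 16, 10, 6]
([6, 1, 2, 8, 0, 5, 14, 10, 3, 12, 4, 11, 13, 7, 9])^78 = [7, 1, 2, 3, 13, 5, 10, 9, 8, 0, 12, 11, 6, 14, 4]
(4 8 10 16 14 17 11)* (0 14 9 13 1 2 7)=(0 14 17 11 4 8 10 16 9 13 1 2 7)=[14, 2, 7, 3, 8, 5, 6, 0, 10, 13, 16, 4, 12, 1, 17, 15, 9, 11]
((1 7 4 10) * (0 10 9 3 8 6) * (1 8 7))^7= (0 6 8 10)(3 9 4 7)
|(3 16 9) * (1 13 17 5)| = |(1 13 17 5)(3 16 9)| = 12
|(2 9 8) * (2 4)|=|(2 9 8 4)|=4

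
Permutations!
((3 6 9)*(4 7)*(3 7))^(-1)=(3 4 7 9 6)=((3 6 9 7 4))^(-1)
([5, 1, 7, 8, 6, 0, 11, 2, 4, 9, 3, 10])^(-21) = [5, 1, 7, 6, 10, 0, 3, 2, 11, 9, 4, 8]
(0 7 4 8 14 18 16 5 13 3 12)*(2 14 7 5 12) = (0 5 13 3 2 14 18 16 12)(4 8 7) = [5, 1, 14, 2, 8, 13, 6, 4, 7, 9, 10, 11, 0, 3, 18, 15, 12, 17, 16]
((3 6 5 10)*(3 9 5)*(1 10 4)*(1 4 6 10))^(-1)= ((3 10 9 5 6))^(-1)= (3 6 5 9 10)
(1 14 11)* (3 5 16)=[0, 14, 2, 5, 4, 16, 6, 7, 8, 9, 10, 1, 12, 13, 11, 15, 3]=(1 14 11)(3 5 16)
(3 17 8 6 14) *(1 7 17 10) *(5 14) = (1 7 17 8 6 5 14 3 10) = [0, 7, 2, 10, 4, 14, 5, 17, 6, 9, 1, 11, 12, 13, 3, 15, 16, 8]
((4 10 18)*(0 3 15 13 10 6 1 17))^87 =(0 6 10 3 1 18 15 17 4 13)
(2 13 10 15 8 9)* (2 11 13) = (8 9 11 13 10 15) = [0, 1, 2, 3, 4, 5, 6, 7, 9, 11, 15, 13, 12, 10, 14, 8]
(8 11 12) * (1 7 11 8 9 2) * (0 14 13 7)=(0 14 13 7 11 12 9 2 1)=[14, 0, 1, 3, 4, 5, 6, 11, 8, 2, 10, 12, 9, 7, 13]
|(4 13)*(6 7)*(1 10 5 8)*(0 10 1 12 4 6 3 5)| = 8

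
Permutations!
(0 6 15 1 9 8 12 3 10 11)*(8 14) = [6, 9, 2, 10, 4, 5, 15, 7, 12, 14, 11, 0, 3, 13, 8, 1] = (0 6 15 1 9 14 8 12 3 10 11)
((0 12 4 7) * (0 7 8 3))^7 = (0 4 3 12 8)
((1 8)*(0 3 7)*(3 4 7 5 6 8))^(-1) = (0 7 4)(1 8 6 5 3)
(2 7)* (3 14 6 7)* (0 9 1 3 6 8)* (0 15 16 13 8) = (0 9 1 3 14)(2 6 7)(8 15 16 13) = [9, 3, 6, 14, 4, 5, 7, 2, 15, 1, 10, 11, 12, 8, 0, 16, 13]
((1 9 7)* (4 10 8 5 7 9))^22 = (1 5 10)(4 7 8)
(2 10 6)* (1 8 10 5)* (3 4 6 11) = (1 8 10 11 3 4 6 2 5) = [0, 8, 5, 4, 6, 1, 2, 7, 10, 9, 11, 3]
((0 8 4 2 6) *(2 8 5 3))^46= (8)(0 5 3 2 6)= ((0 5 3 2 6)(4 8))^46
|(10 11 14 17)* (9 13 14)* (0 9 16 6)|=|(0 9 13 14 17 10 11 16 6)|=9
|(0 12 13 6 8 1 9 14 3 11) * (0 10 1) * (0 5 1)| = 12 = |(0 12 13 6 8 5 1 9 14 3 11 10)|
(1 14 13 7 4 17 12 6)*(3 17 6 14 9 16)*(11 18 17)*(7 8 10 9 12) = (1 12 14 13 8 10 9 16 3 11 18 17 7 4 6) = [0, 12, 2, 11, 6, 5, 1, 4, 10, 16, 9, 18, 14, 8, 13, 15, 3, 7, 17]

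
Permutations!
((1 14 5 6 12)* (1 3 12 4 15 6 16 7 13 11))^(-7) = (16)(3 12)(4 6 15)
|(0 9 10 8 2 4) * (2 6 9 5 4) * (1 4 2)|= |(0 5 2 1 4)(6 9 10 8)|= 20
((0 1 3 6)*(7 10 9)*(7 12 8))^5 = (12)(0 1 3 6)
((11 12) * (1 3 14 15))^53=((1 3 14 15)(11 12))^53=(1 3 14 15)(11 12)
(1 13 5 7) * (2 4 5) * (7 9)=(1 13 2 4 5 9 7)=[0, 13, 4, 3, 5, 9, 6, 1, 8, 7, 10, 11, 12, 2]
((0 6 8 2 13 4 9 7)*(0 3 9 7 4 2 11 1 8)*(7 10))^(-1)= (0 6)(1 11 8)(2 13)(3 7 10 4 9)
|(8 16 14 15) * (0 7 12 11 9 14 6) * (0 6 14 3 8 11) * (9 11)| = |(0 7 12)(3 8 16 14 15 9)| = 6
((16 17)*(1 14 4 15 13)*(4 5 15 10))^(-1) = ((1 14 5 15 13)(4 10)(16 17))^(-1) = (1 13 15 5 14)(4 10)(16 17)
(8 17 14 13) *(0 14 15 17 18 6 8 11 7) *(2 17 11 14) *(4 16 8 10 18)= (0 2 17 15 11 7)(4 16 8)(6 10 18)(13 14)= [2, 1, 17, 3, 16, 5, 10, 0, 4, 9, 18, 7, 12, 14, 13, 11, 8, 15, 6]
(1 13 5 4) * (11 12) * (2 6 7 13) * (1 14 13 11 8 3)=[0, 2, 6, 1, 14, 4, 7, 11, 3, 9, 10, 12, 8, 5, 13]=(1 2 6 7 11 12 8 3)(4 14 13 5)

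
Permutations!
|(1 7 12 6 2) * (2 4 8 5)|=8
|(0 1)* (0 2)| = 3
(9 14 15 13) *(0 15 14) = (0 15 13 9) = [15, 1, 2, 3, 4, 5, 6, 7, 8, 0, 10, 11, 12, 9, 14, 13]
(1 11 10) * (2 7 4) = (1 11 10)(2 7 4) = [0, 11, 7, 3, 2, 5, 6, 4, 8, 9, 1, 10]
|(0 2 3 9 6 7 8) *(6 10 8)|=|(0 2 3 9 10 8)(6 7)|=6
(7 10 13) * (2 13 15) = [0, 1, 13, 3, 4, 5, 6, 10, 8, 9, 15, 11, 12, 7, 14, 2] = (2 13 7 10 15)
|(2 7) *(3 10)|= 2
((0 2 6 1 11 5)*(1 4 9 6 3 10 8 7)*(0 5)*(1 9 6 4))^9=(0 1 4 7 10 2 11 6 9 8 3)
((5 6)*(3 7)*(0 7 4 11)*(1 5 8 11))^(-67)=((0 7 3 4 1 5 6 8 11))^(-67)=(0 5 7 6 3 8 4 11 1)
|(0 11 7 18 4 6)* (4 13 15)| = |(0 11 7 18 13 15 4 6)| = 8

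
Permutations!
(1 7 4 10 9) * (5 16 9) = (1 7 4 10 5 16 9) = [0, 7, 2, 3, 10, 16, 6, 4, 8, 1, 5, 11, 12, 13, 14, 15, 9]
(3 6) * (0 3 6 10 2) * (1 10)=(0 3 1 10 2)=[3, 10, 0, 1, 4, 5, 6, 7, 8, 9, 2]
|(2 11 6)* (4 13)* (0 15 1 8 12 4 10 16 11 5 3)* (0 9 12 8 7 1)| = |(0 15)(1 7)(2 5 3 9 12 4 13 10 16 11 6)| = 22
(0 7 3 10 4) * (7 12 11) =(0 12 11 7 3 10 4) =[12, 1, 2, 10, 0, 5, 6, 3, 8, 9, 4, 7, 11]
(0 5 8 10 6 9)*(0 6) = [5, 1, 2, 3, 4, 8, 9, 7, 10, 6, 0] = (0 5 8 10)(6 9)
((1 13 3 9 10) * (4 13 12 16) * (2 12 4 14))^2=((1 4 13 3 9 10)(2 12 16 14))^2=(1 13 9)(2 16)(3 10 4)(12 14)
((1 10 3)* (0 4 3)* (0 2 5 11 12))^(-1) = (0 12 11 5 2 10 1 3 4)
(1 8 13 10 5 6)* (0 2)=(0 2)(1 8 13 10 5 6)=[2, 8, 0, 3, 4, 6, 1, 7, 13, 9, 5, 11, 12, 10]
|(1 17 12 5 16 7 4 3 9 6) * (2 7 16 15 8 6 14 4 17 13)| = 20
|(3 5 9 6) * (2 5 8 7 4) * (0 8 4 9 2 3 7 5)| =|(0 8 5 2)(3 4)(6 7 9)| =12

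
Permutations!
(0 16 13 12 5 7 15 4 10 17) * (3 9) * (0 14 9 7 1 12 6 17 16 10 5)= (0 10 16 13 6 17 14 9 3 7 15 4 5 1 12)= [10, 12, 2, 7, 5, 1, 17, 15, 8, 3, 16, 11, 0, 6, 9, 4, 13, 14]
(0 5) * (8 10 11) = (0 5)(8 10 11) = [5, 1, 2, 3, 4, 0, 6, 7, 10, 9, 11, 8]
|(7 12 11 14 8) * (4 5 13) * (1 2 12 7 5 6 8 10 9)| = 35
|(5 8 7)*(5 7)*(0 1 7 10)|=|(0 1 7 10)(5 8)|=4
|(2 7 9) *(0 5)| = 6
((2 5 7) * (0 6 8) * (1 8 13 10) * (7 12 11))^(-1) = (0 8 1 10 13 6)(2 7 11 12 5)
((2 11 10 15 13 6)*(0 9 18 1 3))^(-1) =(0 3 1 18 9)(2 6 13 15 10 11)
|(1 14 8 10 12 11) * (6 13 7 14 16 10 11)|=|(1 16 10 12 6 13 7 14 8 11)|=10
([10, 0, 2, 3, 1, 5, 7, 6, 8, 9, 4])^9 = [10, 0, 2, 3, 1, 5, 7, 6, 8, 9, 4]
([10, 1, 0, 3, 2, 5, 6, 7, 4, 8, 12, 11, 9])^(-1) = [2, 1, 4, 3, 8, 5, 6, 7, 9, 12, 0, 11, 10]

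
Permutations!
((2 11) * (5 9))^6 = ((2 11)(5 9))^6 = (11)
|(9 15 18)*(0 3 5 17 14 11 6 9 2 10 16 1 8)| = 15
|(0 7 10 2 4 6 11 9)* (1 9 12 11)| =8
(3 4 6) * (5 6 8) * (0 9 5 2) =(0 9 5 6 3 4 8 2) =[9, 1, 0, 4, 8, 6, 3, 7, 2, 5]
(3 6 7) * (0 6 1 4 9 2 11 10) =(0 6 7 3 1 4 9 2 11 10) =[6, 4, 11, 1, 9, 5, 7, 3, 8, 2, 0, 10]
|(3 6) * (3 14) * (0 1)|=|(0 1)(3 6 14)|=6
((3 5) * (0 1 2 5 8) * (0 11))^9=((0 1 2 5 3 8 11))^9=(0 2 3 11 1 5 8)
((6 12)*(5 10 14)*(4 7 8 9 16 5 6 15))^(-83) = (4 5 15 16 12 9 6 8 14 7 10)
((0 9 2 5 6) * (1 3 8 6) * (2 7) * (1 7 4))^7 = (9)(2 5 7)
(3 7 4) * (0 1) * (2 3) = [1, 0, 3, 7, 2, 5, 6, 4] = (0 1)(2 3 7 4)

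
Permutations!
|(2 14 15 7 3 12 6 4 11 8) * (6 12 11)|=|(2 14 15 7 3 11 8)(4 6)|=14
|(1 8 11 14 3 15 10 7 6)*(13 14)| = 10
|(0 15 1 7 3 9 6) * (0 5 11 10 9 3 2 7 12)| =20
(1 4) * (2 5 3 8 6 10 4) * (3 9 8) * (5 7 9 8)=(1 2 7 9 5 8 6 10 4)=[0, 2, 7, 3, 1, 8, 10, 9, 6, 5, 4]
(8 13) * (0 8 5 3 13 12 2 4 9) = [8, 1, 4, 13, 9, 3, 6, 7, 12, 0, 10, 11, 2, 5] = (0 8 12 2 4 9)(3 13 5)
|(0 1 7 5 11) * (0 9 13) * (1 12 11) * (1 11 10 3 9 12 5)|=8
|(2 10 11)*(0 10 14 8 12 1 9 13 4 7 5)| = |(0 10 11 2 14 8 12 1 9 13 4 7 5)| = 13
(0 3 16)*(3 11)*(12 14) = (0 11 3 16)(12 14) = [11, 1, 2, 16, 4, 5, 6, 7, 8, 9, 10, 3, 14, 13, 12, 15, 0]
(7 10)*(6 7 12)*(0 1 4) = [1, 4, 2, 3, 0, 5, 7, 10, 8, 9, 12, 11, 6] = (0 1 4)(6 7 10 12)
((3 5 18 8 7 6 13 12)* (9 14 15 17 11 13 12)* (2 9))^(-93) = (2 11 15 9 13 17 14)(3 6 8 5 12 7 18)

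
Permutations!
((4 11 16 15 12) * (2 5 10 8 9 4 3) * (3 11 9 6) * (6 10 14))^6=((2 5 14 6 3)(4 9)(8 10)(11 16 15 12))^6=(2 5 14 6 3)(11 15)(12 16)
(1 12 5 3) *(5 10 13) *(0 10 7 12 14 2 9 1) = (0 10 13 5 3)(1 14 2 9)(7 12) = [10, 14, 9, 0, 4, 3, 6, 12, 8, 1, 13, 11, 7, 5, 2]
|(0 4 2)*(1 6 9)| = 3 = |(0 4 2)(1 6 9)|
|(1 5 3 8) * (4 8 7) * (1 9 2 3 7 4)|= 15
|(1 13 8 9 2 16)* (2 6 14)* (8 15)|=9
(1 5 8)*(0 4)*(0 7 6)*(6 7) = (0 4 6)(1 5 8) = [4, 5, 2, 3, 6, 8, 0, 7, 1]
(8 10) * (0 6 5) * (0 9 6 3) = (0 3)(5 9 6)(8 10) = [3, 1, 2, 0, 4, 9, 5, 7, 10, 6, 8]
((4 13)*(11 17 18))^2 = ((4 13)(11 17 18))^2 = (11 18 17)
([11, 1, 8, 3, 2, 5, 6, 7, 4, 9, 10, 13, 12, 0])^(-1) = [13, 1, 4, 3, 8, 5, 6, 7, 2, 9, 10, 0, 12, 11]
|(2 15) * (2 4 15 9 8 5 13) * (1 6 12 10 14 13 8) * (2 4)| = 10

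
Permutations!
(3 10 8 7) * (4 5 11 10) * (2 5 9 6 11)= (2 5)(3 4 9 6 11 10 8 7)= [0, 1, 5, 4, 9, 2, 11, 3, 7, 6, 8, 10]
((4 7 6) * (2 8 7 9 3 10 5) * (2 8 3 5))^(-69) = (10)(4 8)(5 6)(7 9)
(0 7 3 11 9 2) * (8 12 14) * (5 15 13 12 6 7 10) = [10, 1, 0, 11, 4, 15, 7, 3, 6, 2, 5, 9, 14, 12, 8, 13] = (0 10 5 15 13 12 14 8 6 7 3 11 9 2)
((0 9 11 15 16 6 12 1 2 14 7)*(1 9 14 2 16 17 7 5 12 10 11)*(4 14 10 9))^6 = (17)(1 6)(4 5)(9 16)(12 14)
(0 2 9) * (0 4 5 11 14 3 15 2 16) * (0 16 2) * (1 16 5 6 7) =(0 2 9 4 6 7 1 16 5 11 14 3 15) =[2, 16, 9, 15, 6, 11, 7, 1, 8, 4, 10, 14, 12, 13, 3, 0, 5]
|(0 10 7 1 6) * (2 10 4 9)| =8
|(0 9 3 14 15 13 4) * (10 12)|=14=|(0 9 3 14 15 13 4)(10 12)|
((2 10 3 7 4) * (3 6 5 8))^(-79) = ((2 10 6 5 8 3 7 4))^(-79) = (2 10 6 5 8 3 7 4)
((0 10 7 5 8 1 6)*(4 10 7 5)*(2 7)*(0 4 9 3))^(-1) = ((0 2 7 9 3)(1 6 4 10 5 8))^(-1) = (0 3 9 7 2)(1 8 5 10 4 6)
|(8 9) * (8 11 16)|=|(8 9 11 16)|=4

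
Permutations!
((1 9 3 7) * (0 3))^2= (0 7 9 3 1)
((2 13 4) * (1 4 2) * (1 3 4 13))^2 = ((1 13 2)(3 4))^2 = (1 2 13)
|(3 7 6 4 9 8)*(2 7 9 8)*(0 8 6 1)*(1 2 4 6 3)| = 6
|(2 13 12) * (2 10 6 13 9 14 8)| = |(2 9 14 8)(6 13 12 10)| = 4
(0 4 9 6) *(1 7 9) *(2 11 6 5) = [4, 7, 11, 3, 1, 2, 0, 9, 8, 5, 10, 6] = (0 4 1 7 9 5 2 11 6)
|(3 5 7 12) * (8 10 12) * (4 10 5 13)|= |(3 13 4 10 12)(5 7 8)|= 15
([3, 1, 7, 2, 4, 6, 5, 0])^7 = [7, 1, 3, 0, 4, 6, 5, 2]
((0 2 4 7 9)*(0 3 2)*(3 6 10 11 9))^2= (2 7)(3 4)(6 11)(9 10)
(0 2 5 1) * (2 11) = (0 11 2 5 1) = [11, 0, 5, 3, 4, 1, 6, 7, 8, 9, 10, 2]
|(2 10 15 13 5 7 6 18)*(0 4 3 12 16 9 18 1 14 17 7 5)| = |(0 4 3 12 16 9 18 2 10 15 13)(1 14 17 7 6)| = 55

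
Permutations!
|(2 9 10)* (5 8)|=|(2 9 10)(5 8)|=6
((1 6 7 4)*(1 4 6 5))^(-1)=(1 5)(6 7)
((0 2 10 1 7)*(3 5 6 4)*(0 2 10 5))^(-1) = ((0 10 1 7 2 5 6 4 3))^(-1) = (0 3 4 6 5 2 7 1 10)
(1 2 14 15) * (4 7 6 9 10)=(1 2 14 15)(4 7 6 9 10)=[0, 2, 14, 3, 7, 5, 9, 6, 8, 10, 4, 11, 12, 13, 15, 1]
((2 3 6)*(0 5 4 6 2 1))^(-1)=((0 5 4 6 1)(2 3))^(-1)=(0 1 6 4 5)(2 3)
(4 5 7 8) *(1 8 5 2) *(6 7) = (1 8 4 2)(5 6 7) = [0, 8, 1, 3, 2, 6, 7, 5, 4]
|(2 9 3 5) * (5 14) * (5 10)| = |(2 9 3 14 10 5)| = 6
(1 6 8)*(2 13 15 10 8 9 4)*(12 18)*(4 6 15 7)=(1 15 10 8)(2 13 7 4)(6 9)(12 18)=[0, 15, 13, 3, 2, 5, 9, 4, 1, 6, 8, 11, 18, 7, 14, 10, 16, 17, 12]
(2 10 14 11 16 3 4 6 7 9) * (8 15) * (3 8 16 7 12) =(2 10 14 11 7 9)(3 4 6 12)(8 15 16) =[0, 1, 10, 4, 6, 5, 12, 9, 15, 2, 14, 7, 3, 13, 11, 16, 8]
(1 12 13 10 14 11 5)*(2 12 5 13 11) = (1 5)(2 12 11 13 10 14) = [0, 5, 12, 3, 4, 1, 6, 7, 8, 9, 14, 13, 11, 10, 2]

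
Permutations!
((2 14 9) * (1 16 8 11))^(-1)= (1 11 8 16)(2 9 14)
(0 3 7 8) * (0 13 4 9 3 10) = (0 10)(3 7 8 13 4 9) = [10, 1, 2, 7, 9, 5, 6, 8, 13, 3, 0, 11, 12, 4]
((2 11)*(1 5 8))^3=((1 5 8)(2 11))^3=(2 11)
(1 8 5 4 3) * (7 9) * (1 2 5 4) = [0, 8, 5, 2, 3, 1, 6, 9, 4, 7] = (1 8 4 3 2 5)(7 9)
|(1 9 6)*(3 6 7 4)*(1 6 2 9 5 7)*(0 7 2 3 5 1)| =6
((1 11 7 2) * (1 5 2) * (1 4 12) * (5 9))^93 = ((1 11 7 4 12)(2 9 5))^93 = (1 4 11 12 7)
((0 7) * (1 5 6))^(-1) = ((0 7)(1 5 6))^(-1) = (0 7)(1 6 5)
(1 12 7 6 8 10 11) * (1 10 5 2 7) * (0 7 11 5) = [7, 12, 11, 3, 4, 2, 8, 6, 0, 9, 5, 10, 1] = (0 7 6 8)(1 12)(2 11 10 5)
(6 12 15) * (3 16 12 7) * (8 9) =(3 16 12 15 6 7)(8 9) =[0, 1, 2, 16, 4, 5, 7, 3, 9, 8, 10, 11, 15, 13, 14, 6, 12]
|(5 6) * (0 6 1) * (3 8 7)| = |(0 6 5 1)(3 8 7)| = 12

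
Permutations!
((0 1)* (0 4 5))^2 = (0 4)(1 5)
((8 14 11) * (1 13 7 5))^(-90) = ((1 13 7 5)(8 14 11))^(-90) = (14)(1 7)(5 13)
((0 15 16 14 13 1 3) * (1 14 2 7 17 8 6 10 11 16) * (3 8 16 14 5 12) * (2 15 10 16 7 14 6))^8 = (17)(0 2 11 13 16 12 1)(3 8 10 14 6 5 15)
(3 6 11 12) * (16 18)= (3 6 11 12)(16 18)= [0, 1, 2, 6, 4, 5, 11, 7, 8, 9, 10, 12, 3, 13, 14, 15, 18, 17, 16]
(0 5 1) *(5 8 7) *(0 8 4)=(0 4)(1 8 7 5)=[4, 8, 2, 3, 0, 1, 6, 5, 7]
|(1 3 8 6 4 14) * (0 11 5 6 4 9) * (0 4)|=|(0 11 5 6 9 4 14 1 3 8)|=10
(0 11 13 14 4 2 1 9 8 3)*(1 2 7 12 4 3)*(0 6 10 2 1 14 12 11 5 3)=(0 5 3 6 10 2 1 9 8 14)(4 7 11 13 12)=[5, 9, 1, 6, 7, 3, 10, 11, 14, 8, 2, 13, 4, 12, 0]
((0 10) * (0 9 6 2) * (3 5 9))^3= ((0 10 3 5 9 6 2))^3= (0 5 2 3 6 10 9)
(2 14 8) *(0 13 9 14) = (0 13 9 14 8 2) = [13, 1, 0, 3, 4, 5, 6, 7, 2, 14, 10, 11, 12, 9, 8]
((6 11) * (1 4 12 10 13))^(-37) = (1 10 4 13 12)(6 11)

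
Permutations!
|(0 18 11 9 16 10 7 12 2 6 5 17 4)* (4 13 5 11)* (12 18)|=33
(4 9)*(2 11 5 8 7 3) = [0, 1, 11, 2, 9, 8, 6, 3, 7, 4, 10, 5] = (2 11 5 8 7 3)(4 9)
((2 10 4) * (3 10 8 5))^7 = (2 8 5 3 10 4)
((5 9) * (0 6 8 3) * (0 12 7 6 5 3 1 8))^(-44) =(0 7 3 5 6 12 9)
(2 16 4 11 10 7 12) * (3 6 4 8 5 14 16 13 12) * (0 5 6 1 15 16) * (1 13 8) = (0 5 14)(1 15 16)(2 8 6 4 11 10 7 3 13 12) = [5, 15, 8, 13, 11, 14, 4, 3, 6, 9, 7, 10, 2, 12, 0, 16, 1]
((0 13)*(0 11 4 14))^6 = (0 13 11 4 14)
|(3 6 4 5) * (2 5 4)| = |(2 5 3 6)| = 4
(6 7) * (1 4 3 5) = (1 4 3 5)(6 7) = [0, 4, 2, 5, 3, 1, 7, 6]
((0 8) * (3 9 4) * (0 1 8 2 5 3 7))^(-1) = (0 7 4 9 3 5 2)(1 8)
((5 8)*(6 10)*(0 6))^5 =((0 6 10)(5 8))^5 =(0 10 6)(5 8)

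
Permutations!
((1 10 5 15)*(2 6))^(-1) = ((1 10 5 15)(2 6))^(-1) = (1 15 5 10)(2 6)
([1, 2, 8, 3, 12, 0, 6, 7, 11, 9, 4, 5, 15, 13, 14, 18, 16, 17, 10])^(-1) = [5, 0, 1, 3, 10, 11, 6, 7, 2, 9, 18, 8, 4, 13, 14, 12, 16, 17, 15]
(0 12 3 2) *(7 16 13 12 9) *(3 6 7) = (0 9 3 2)(6 7 16 13 12) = [9, 1, 0, 2, 4, 5, 7, 16, 8, 3, 10, 11, 6, 12, 14, 15, 13]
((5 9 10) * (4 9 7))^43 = ((4 9 10 5 7))^43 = (4 5 9 7 10)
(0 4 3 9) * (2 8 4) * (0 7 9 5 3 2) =(2 8 4)(3 5)(7 9) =[0, 1, 8, 5, 2, 3, 6, 9, 4, 7]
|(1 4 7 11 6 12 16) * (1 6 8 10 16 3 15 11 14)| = 8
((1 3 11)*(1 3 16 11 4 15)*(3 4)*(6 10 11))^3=(1 10 15 6 4 16 11)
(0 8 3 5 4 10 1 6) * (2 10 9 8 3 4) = [3, 6, 10, 5, 9, 2, 0, 7, 4, 8, 1] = (0 3 5 2 10 1 6)(4 9 8)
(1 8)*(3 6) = (1 8)(3 6) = [0, 8, 2, 6, 4, 5, 3, 7, 1]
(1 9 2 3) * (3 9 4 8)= (1 4 8 3)(2 9)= [0, 4, 9, 1, 8, 5, 6, 7, 3, 2]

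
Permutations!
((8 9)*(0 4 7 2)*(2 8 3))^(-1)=(0 2 3 9 8 7 4)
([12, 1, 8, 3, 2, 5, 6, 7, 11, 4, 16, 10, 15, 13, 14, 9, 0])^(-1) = [16, 1, 4, 3, 9, 5, 6, 7, 2, 15, 11, 8, 0, 13, 14, 12, 10]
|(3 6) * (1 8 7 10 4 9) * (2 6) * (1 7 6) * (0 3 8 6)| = |(0 3 2 1 6 8)(4 9 7 10)| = 12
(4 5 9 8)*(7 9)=(4 5 7 9 8)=[0, 1, 2, 3, 5, 7, 6, 9, 4, 8]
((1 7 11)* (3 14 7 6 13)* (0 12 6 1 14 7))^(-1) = (0 14 11 7 3 13 6 12)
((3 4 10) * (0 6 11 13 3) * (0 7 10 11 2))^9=(3 4 11 13)(7 10)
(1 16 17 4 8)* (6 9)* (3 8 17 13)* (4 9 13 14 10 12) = [0, 16, 2, 8, 17, 5, 13, 7, 1, 6, 12, 11, 4, 3, 10, 15, 14, 9] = (1 16 14 10 12 4 17 9 6 13 3 8)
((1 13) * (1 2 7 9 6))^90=((1 13 2 7 9 6))^90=(13)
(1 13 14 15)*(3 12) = [0, 13, 2, 12, 4, 5, 6, 7, 8, 9, 10, 11, 3, 14, 15, 1] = (1 13 14 15)(3 12)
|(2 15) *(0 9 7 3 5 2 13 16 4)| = 10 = |(0 9 7 3 5 2 15 13 16 4)|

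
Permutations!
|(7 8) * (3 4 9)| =|(3 4 9)(7 8)| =6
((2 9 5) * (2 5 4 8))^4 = (9)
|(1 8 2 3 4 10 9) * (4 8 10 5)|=|(1 10 9)(2 3 8)(4 5)|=6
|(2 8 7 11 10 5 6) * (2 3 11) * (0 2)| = 20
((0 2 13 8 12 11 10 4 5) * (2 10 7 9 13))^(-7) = (0 10 4 5)(7 11 12 8 13 9)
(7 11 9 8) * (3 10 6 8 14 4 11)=(3 10 6 8 7)(4 11 9 14)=[0, 1, 2, 10, 11, 5, 8, 3, 7, 14, 6, 9, 12, 13, 4]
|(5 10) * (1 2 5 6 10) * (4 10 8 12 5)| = |(1 2 4 10 6 8 12 5)| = 8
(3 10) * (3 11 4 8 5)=(3 10 11 4 8 5)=[0, 1, 2, 10, 8, 3, 6, 7, 5, 9, 11, 4]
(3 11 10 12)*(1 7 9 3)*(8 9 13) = (1 7 13 8 9 3 11 10 12) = [0, 7, 2, 11, 4, 5, 6, 13, 9, 3, 12, 10, 1, 8]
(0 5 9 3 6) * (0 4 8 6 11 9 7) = (0 5 7)(3 11 9)(4 8 6) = [5, 1, 2, 11, 8, 7, 4, 0, 6, 3, 10, 9]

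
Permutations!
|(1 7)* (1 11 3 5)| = 5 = |(1 7 11 3 5)|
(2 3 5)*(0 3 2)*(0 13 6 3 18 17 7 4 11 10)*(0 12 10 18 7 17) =(0 7 4 11 18)(3 5 13 6)(10 12) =[7, 1, 2, 5, 11, 13, 3, 4, 8, 9, 12, 18, 10, 6, 14, 15, 16, 17, 0]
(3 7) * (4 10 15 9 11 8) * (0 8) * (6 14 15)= (0 8 4 10 6 14 15 9 11)(3 7)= [8, 1, 2, 7, 10, 5, 14, 3, 4, 11, 6, 0, 12, 13, 15, 9]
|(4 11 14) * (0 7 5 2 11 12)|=8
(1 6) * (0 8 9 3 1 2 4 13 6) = (0 8 9 3 1)(2 4 13 6) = [8, 0, 4, 1, 13, 5, 2, 7, 9, 3, 10, 11, 12, 6]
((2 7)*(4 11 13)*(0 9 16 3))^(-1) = (0 3 16 9)(2 7)(4 13 11)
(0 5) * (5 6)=[6, 1, 2, 3, 4, 0, 5]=(0 6 5)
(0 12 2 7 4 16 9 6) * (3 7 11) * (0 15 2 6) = (0 12 6 15 2 11 3 7 4 16 9) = [12, 1, 11, 7, 16, 5, 15, 4, 8, 0, 10, 3, 6, 13, 14, 2, 9]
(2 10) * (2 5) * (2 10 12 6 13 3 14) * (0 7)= (0 7)(2 12 6 13 3 14)(5 10)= [7, 1, 12, 14, 4, 10, 13, 0, 8, 9, 5, 11, 6, 3, 2]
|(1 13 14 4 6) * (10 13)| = 6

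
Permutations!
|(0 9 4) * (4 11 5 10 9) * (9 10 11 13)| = 2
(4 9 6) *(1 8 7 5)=[0, 8, 2, 3, 9, 1, 4, 5, 7, 6]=(1 8 7 5)(4 9 6)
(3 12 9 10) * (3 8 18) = (3 12 9 10 8 18) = [0, 1, 2, 12, 4, 5, 6, 7, 18, 10, 8, 11, 9, 13, 14, 15, 16, 17, 3]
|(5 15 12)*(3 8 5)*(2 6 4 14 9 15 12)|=|(2 6 4 14 9 15)(3 8 5 12)|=12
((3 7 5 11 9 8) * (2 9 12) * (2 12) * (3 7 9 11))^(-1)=(12)(2 11)(3 5 7 8 9)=((12)(2 11)(3 9 8 7 5))^(-1)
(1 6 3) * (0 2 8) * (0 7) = (0 2 8 7)(1 6 3) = [2, 6, 8, 1, 4, 5, 3, 0, 7]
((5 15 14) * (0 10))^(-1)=((0 10)(5 15 14))^(-1)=(0 10)(5 14 15)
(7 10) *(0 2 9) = (0 2 9)(7 10) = [2, 1, 9, 3, 4, 5, 6, 10, 8, 0, 7]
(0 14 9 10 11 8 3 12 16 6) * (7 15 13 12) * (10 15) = (0 14 9 15 13 12 16 6)(3 7 10 11 8) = [14, 1, 2, 7, 4, 5, 0, 10, 3, 15, 11, 8, 16, 12, 9, 13, 6]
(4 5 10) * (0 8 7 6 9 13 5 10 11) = (0 8 7 6 9 13 5 11)(4 10) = [8, 1, 2, 3, 10, 11, 9, 6, 7, 13, 4, 0, 12, 5]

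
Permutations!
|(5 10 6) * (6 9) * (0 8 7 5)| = |(0 8 7 5 10 9 6)| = 7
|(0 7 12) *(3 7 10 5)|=6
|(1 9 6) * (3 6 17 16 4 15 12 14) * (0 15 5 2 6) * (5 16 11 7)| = 40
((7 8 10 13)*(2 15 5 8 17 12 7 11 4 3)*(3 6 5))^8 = (2 3 15)(4 6 5 8 10 13 11)(7 12 17)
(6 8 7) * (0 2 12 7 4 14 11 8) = (0 2 12 7 6)(4 14 11 8) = [2, 1, 12, 3, 14, 5, 0, 6, 4, 9, 10, 8, 7, 13, 11]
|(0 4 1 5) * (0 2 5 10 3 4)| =|(1 10 3 4)(2 5)| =4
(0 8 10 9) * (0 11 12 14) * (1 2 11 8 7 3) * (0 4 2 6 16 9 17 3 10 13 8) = (0 7 10 17 3 1 6 16 9)(2 11 12 14 4)(8 13) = [7, 6, 11, 1, 2, 5, 16, 10, 13, 0, 17, 12, 14, 8, 4, 15, 9, 3]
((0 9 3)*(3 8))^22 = (0 8)(3 9) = ((0 9 8 3))^22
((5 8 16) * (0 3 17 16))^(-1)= (0 8 5 16 17 3)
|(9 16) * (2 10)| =2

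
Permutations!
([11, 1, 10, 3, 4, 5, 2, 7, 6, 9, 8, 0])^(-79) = (0 11)(2 10 8 6)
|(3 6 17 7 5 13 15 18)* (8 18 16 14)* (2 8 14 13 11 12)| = 30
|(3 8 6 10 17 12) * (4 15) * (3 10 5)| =|(3 8 6 5)(4 15)(10 17 12)| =12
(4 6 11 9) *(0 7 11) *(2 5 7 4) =(0 4 6)(2 5 7 11 9) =[4, 1, 5, 3, 6, 7, 0, 11, 8, 2, 10, 9]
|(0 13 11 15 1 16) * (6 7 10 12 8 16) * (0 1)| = |(0 13 11 15)(1 6 7 10 12 8 16)| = 28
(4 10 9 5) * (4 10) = [0, 1, 2, 3, 4, 10, 6, 7, 8, 5, 9] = (5 10 9)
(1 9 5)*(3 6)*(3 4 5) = (1 9 3 6 4 5) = [0, 9, 2, 6, 5, 1, 4, 7, 8, 3]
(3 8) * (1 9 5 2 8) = (1 9 5 2 8 3) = [0, 9, 8, 1, 4, 2, 6, 7, 3, 5]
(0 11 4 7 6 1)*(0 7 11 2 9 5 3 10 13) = (0 2 9 5 3 10 13)(1 7 6)(4 11) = [2, 7, 9, 10, 11, 3, 1, 6, 8, 5, 13, 4, 12, 0]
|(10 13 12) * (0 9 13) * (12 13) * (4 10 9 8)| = |(13)(0 8 4 10)(9 12)| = 4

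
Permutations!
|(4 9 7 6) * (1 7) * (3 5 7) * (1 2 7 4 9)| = |(1 3 5 4)(2 7 6 9)| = 4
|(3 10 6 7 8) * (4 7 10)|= 4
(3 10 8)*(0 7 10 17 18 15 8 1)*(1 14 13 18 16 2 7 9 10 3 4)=(0 9 10 14 13 18 15 8 4 1)(2 7 3 17 16)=[9, 0, 7, 17, 1, 5, 6, 3, 4, 10, 14, 11, 12, 18, 13, 8, 2, 16, 15]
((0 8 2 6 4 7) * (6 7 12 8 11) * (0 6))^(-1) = ((0 11)(2 7 6 4 12 8))^(-1) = (0 11)(2 8 12 4 6 7)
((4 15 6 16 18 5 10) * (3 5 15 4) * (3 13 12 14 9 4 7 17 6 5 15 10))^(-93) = ((3 15 5)(4 7 17 6 16 18 10 13 12 14 9))^(-93) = (4 10 7 13 17 12 6 14 16 9 18)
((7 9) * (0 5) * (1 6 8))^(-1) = (0 5)(1 8 6)(7 9)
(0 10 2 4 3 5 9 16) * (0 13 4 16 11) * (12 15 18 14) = (0 10 2 16 13 4 3 5 9 11)(12 15 18 14) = [10, 1, 16, 5, 3, 9, 6, 7, 8, 11, 2, 0, 15, 4, 12, 18, 13, 17, 14]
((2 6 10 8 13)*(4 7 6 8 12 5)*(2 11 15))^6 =(2 8 13 11 15)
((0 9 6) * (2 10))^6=((0 9 6)(2 10))^6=(10)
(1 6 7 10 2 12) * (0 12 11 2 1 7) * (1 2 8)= (0 12 7 10 2 11 8 1 6)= [12, 6, 11, 3, 4, 5, 0, 10, 1, 9, 2, 8, 7]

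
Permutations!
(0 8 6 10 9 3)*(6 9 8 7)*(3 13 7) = (0 3)(6 10 8 9 13 7) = [3, 1, 2, 0, 4, 5, 10, 6, 9, 13, 8, 11, 12, 7]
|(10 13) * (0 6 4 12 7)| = |(0 6 4 12 7)(10 13)| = 10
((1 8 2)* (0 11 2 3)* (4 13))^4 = ((0 11 2 1 8 3)(4 13))^4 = (13)(0 8 2)(1 11 3)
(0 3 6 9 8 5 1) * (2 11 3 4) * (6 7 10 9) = (0 4 2 11 3 7 10 9 8 5 1) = [4, 0, 11, 7, 2, 1, 6, 10, 5, 8, 9, 3]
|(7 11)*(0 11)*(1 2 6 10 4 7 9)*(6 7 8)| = 12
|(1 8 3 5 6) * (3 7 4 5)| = 6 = |(1 8 7 4 5 6)|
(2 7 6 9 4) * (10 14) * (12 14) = (2 7 6 9 4)(10 12 14) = [0, 1, 7, 3, 2, 5, 9, 6, 8, 4, 12, 11, 14, 13, 10]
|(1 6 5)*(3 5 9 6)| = |(1 3 5)(6 9)| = 6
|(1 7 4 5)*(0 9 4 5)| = 3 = |(0 9 4)(1 7 5)|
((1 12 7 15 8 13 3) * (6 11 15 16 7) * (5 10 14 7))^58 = ((1 12 6 11 15 8 13 3)(5 10 14 7 16))^58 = (1 6 15 13)(3 12 11 8)(5 7 10 16 14)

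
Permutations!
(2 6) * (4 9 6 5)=(2 5 4 9 6)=[0, 1, 5, 3, 9, 4, 2, 7, 8, 6]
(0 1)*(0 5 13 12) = (0 1 5 13 12) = [1, 5, 2, 3, 4, 13, 6, 7, 8, 9, 10, 11, 0, 12]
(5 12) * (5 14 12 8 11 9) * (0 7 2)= (0 7 2)(5 8 11 9)(12 14)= [7, 1, 0, 3, 4, 8, 6, 2, 11, 5, 10, 9, 14, 13, 12]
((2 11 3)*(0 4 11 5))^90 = ((0 4 11 3 2 5))^90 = (11)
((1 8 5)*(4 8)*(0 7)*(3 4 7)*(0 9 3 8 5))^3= (0 8)(1 3)(4 7)(5 9)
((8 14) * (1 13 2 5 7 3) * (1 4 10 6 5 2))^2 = ((1 13)(3 4 10 6 5 7)(8 14))^2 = (14)(3 10 5)(4 6 7)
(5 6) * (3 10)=[0, 1, 2, 10, 4, 6, 5, 7, 8, 9, 3]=(3 10)(5 6)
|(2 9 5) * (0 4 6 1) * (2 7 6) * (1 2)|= |(0 4 1)(2 9 5 7 6)|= 15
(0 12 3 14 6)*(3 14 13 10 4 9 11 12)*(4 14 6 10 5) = (0 3 13 5 4 9 11 12 6)(10 14) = [3, 1, 2, 13, 9, 4, 0, 7, 8, 11, 14, 12, 6, 5, 10]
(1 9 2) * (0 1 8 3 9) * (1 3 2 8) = [3, 0, 1, 9, 4, 5, 6, 7, 2, 8] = (0 3 9 8 2 1)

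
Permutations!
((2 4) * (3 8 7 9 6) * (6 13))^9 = (2 4)(3 9)(6 7)(8 13)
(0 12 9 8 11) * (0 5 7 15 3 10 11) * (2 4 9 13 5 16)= (0 12 13 5 7 15 3 10 11 16 2 4 9 8)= [12, 1, 4, 10, 9, 7, 6, 15, 0, 8, 11, 16, 13, 5, 14, 3, 2]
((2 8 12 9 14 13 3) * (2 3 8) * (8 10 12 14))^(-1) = (8 9 12 10 13 14)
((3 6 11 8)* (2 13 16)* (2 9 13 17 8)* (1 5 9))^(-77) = (1 13 5 16 9)(2 17 8 3 6 11) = ((1 5 9 13 16)(2 17 8 3 6 11))^(-77)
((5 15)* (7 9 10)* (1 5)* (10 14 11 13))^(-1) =((1 5 15)(7 9 14 11 13 10))^(-1) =(1 15 5)(7 10 13 11 14 9)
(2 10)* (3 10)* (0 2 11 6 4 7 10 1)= (0 2 3 1)(4 7 10 11 6)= [2, 0, 3, 1, 7, 5, 4, 10, 8, 9, 11, 6]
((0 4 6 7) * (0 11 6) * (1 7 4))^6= ((0 1 7 11 6 4))^6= (11)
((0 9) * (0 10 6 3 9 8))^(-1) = ((0 8)(3 9 10 6))^(-1) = (0 8)(3 6 10 9)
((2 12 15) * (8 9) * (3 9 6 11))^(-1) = (2 15 12)(3 11 6 8 9)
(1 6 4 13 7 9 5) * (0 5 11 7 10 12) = (0 5 1 6 4 13 10 12)(7 9 11) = [5, 6, 2, 3, 13, 1, 4, 9, 8, 11, 12, 7, 0, 10]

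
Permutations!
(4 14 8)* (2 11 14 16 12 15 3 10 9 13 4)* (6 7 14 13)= (2 11 13 4 16 12 15 3 10 9 6 7 14 8)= [0, 1, 11, 10, 16, 5, 7, 14, 2, 6, 9, 13, 15, 4, 8, 3, 12]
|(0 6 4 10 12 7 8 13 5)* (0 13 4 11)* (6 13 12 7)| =12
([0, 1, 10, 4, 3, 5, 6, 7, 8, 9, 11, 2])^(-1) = (2 11 10)(3 4)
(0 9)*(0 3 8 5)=(0 9 3 8 5)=[9, 1, 2, 8, 4, 0, 6, 7, 5, 3]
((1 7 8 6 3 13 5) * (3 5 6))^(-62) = ((1 7 8 3 13 6 5))^(-62) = (1 7 8 3 13 6 5)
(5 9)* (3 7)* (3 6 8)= [0, 1, 2, 7, 4, 9, 8, 6, 3, 5]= (3 7 6 8)(5 9)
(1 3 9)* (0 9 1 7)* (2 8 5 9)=(0 2 8 5 9 7)(1 3)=[2, 3, 8, 1, 4, 9, 6, 0, 5, 7]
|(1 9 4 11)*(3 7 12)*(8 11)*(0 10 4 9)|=|(0 10 4 8 11 1)(3 7 12)|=6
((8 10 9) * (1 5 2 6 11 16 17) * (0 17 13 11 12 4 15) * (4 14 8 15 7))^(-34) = ((0 17 1 5 2 6 12 14 8 10 9 15)(4 7)(11 16 13))^(-34) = (0 1 2 12 8 9)(5 6 14 10 15 17)(11 13 16)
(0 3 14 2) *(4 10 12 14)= [3, 1, 0, 4, 10, 5, 6, 7, 8, 9, 12, 11, 14, 13, 2]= (0 3 4 10 12 14 2)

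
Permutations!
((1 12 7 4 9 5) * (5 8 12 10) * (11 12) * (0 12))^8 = ((0 12 7 4 9 8 11)(1 10 5))^8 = (0 12 7 4 9 8 11)(1 5 10)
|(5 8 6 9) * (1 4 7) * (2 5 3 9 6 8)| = 6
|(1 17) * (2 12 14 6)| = 4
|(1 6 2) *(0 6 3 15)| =6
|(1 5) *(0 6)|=2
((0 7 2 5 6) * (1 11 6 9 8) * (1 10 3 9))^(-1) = ((0 7 2 5 1 11 6)(3 9 8 10))^(-1) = (0 6 11 1 5 2 7)(3 10 8 9)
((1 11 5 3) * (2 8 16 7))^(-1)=(1 3 5 11)(2 7 16 8)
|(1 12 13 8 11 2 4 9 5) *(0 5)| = 10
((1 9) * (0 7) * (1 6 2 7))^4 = (0 2 9)(1 7 6)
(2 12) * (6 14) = (2 12)(6 14) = [0, 1, 12, 3, 4, 5, 14, 7, 8, 9, 10, 11, 2, 13, 6]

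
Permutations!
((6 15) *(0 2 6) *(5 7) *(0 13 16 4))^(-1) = (0 4 16 13 15 6 2)(5 7)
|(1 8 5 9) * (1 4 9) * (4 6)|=|(1 8 5)(4 9 6)|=3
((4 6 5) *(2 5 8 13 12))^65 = (2 4 8 12 5 6 13)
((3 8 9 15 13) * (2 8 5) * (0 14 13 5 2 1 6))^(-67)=(0 6 1 5 15 9 8 2 3 13 14)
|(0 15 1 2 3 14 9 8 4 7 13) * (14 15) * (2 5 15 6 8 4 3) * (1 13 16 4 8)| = |(0 14 9 8 3 6 1 5 15 13)(4 7 16)| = 30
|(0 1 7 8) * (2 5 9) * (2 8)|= 7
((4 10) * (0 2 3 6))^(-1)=(0 6 3 2)(4 10)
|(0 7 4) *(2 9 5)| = 3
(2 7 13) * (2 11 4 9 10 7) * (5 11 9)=[0, 1, 2, 3, 5, 11, 6, 13, 8, 10, 7, 4, 12, 9]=(4 5 11)(7 13 9 10)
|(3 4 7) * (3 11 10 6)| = |(3 4 7 11 10 6)| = 6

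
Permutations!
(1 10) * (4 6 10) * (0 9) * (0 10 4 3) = (0 9 10 1 3)(4 6) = [9, 3, 2, 0, 6, 5, 4, 7, 8, 10, 1]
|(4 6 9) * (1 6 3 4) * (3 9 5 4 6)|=6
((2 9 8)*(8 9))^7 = (9)(2 8)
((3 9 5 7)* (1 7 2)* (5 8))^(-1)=(1 2 5 8 9 3 7)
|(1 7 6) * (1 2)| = 4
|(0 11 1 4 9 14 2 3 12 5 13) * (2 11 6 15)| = |(0 6 15 2 3 12 5 13)(1 4 9 14 11)| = 40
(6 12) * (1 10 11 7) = (1 10 11 7)(6 12) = [0, 10, 2, 3, 4, 5, 12, 1, 8, 9, 11, 7, 6]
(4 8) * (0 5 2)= (0 5 2)(4 8)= [5, 1, 0, 3, 8, 2, 6, 7, 4]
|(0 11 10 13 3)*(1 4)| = 10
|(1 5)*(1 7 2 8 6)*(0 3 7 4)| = 9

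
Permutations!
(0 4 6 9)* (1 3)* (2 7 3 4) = (0 2 7 3 1 4 6 9) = [2, 4, 7, 1, 6, 5, 9, 3, 8, 0]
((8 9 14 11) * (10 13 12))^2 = ((8 9 14 11)(10 13 12))^2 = (8 14)(9 11)(10 12 13)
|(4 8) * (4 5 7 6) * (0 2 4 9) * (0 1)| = |(0 2 4 8 5 7 6 9 1)| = 9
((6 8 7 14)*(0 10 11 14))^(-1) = (0 7 8 6 14 11 10)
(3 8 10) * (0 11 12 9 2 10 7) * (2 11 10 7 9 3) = (0 10 2 7)(3 8 9 11 12) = [10, 1, 7, 8, 4, 5, 6, 0, 9, 11, 2, 12, 3]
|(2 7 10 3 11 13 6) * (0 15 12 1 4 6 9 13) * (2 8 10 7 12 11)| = 24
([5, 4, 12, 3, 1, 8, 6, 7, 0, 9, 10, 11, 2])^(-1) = (0 8 5)(1 4)(2 12)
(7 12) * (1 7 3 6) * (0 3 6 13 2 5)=(0 3 13 2 5)(1 7 12 6)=[3, 7, 5, 13, 4, 0, 1, 12, 8, 9, 10, 11, 6, 2]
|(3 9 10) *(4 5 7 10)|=|(3 9 4 5 7 10)|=6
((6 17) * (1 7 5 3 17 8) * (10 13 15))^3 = (1 3 8 5 6 7 17) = ((1 7 5 3 17 6 8)(10 13 15))^3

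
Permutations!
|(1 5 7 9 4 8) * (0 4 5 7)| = 7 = |(0 4 8 1 7 9 5)|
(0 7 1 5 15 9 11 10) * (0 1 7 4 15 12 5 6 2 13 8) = (0 4 15 9 11 10 1 6 2 13 8)(5 12) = [4, 6, 13, 3, 15, 12, 2, 7, 0, 11, 1, 10, 5, 8, 14, 9]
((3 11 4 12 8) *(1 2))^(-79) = ((1 2)(3 11 4 12 8))^(-79) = (1 2)(3 11 4 12 8)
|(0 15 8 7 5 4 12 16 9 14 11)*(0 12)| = 30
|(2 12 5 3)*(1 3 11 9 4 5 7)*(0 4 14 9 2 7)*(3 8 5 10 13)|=|(0 4 10 13 3 7 1 8 5 11 2 12)(9 14)|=12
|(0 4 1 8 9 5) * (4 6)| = |(0 6 4 1 8 9 5)| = 7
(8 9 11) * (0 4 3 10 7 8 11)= (11)(0 4 3 10 7 8 9)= [4, 1, 2, 10, 3, 5, 6, 8, 9, 0, 7, 11]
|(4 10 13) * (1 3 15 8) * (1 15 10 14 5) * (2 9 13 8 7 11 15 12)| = |(1 3 10 8 12 2 9 13 4 14 5)(7 11 15)| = 33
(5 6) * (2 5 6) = (6)(2 5) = [0, 1, 5, 3, 4, 2, 6]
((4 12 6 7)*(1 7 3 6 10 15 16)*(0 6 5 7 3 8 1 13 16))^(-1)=(0 15 10 12 4 7 5 3 1 8 6)(13 16)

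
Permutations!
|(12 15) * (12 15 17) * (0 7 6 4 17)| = |(0 7 6 4 17 12)| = 6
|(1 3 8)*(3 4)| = |(1 4 3 8)| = 4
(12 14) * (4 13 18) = (4 13 18)(12 14) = [0, 1, 2, 3, 13, 5, 6, 7, 8, 9, 10, 11, 14, 18, 12, 15, 16, 17, 4]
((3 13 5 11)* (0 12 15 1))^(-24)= ((0 12 15 1)(3 13 5 11))^(-24)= (15)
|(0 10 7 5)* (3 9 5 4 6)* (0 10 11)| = |(0 11)(3 9 5 10 7 4 6)| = 14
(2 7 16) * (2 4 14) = [0, 1, 7, 3, 14, 5, 6, 16, 8, 9, 10, 11, 12, 13, 2, 15, 4] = (2 7 16 4 14)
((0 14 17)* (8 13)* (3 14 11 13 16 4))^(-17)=(0 11 13 8 16 4 3 14 17)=((0 11 13 8 16 4 3 14 17))^(-17)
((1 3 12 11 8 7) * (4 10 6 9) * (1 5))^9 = ((1 3 12 11 8 7 5)(4 10 6 9))^9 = (1 12 8 5 3 11 7)(4 10 6 9)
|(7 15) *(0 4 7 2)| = 5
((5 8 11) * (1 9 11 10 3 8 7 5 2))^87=(1 2 11 9)(5 7)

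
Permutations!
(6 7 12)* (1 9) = [0, 9, 2, 3, 4, 5, 7, 12, 8, 1, 10, 11, 6] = (1 9)(6 7 12)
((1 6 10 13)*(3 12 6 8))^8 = (1 8 3 12 6 10 13)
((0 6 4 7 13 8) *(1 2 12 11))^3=(0 7)(1 11 12 2)(4 8)(6 13)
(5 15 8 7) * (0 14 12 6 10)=(0 14 12 6 10)(5 15 8 7)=[14, 1, 2, 3, 4, 15, 10, 5, 7, 9, 0, 11, 6, 13, 12, 8]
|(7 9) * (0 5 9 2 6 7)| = |(0 5 9)(2 6 7)| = 3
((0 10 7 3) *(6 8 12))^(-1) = ((0 10 7 3)(6 8 12))^(-1) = (0 3 7 10)(6 12 8)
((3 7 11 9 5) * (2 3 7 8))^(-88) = (11)(2 8 3)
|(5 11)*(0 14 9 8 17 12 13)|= 14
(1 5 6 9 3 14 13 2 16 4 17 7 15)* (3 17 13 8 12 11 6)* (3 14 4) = (1 5 14 8 12 11 6 9 17 7 15)(2 16 3 4 13) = [0, 5, 16, 4, 13, 14, 9, 15, 12, 17, 10, 6, 11, 2, 8, 1, 3, 7]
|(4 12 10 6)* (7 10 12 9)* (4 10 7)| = |(12)(4 9)(6 10)| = 2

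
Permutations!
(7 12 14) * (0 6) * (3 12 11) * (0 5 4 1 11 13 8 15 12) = (0 6 5 4 1 11 3)(7 13 8 15 12 14) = [6, 11, 2, 0, 1, 4, 5, 13, 15, 9, 10, 3, 14, 8, 7, 12]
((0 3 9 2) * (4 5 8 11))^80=(11)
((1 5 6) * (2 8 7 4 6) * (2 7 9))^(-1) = ((1 5 7 4 6)(2 8 9))^(-1) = (1 6 4 7 5)(2 9 8)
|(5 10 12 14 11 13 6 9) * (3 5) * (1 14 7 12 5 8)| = 8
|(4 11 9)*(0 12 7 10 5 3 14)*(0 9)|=10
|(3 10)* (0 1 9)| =6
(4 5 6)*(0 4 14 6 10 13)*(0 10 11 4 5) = [5, 1, 2, 3, 0, 11, 14, 7, 8, 9, 13, 4, 12, 10, 6] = (0 5 11 4)(6 14)(10 13)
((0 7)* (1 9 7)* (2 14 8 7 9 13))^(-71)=((0 1 13 2 14 8 7))^(-71)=(0 7 8 14 2 13 1)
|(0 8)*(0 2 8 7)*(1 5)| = |(0 7)(1 5)(2 8)| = 2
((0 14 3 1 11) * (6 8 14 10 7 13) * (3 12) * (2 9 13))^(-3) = (0 3 8 9 10 1 14 13 7 11 12 6 2)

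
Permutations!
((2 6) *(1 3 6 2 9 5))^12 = (1 6 5 3 9)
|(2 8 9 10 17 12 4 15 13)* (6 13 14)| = |(2 8 9 10 17 12 4 15 14 6 13)| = 11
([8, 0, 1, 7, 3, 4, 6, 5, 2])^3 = [1, 2, 8, 4, 5, 7, 6, 3, 0]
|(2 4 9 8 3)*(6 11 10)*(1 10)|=20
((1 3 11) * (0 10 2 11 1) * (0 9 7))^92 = ((0 10 2 11 9 7)(1 3))^92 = (0 2 9)(7 10 11)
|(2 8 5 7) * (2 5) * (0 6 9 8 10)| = |(0 6 9 8 2 10)(5 7)| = 6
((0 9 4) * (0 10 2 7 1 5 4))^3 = (0 9)(1 10)(2 5)(4 7)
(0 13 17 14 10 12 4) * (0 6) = (0 13 17 14 10 12 4 6) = [13, 1, 2, 3, 6, 5, 0, 7, 8, 9, 12, 11, 4, 17, 10, 15, 16, 14]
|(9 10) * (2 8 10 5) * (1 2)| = 6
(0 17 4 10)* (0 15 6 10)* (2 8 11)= (0 17 4)(2 8 11)(6 10 15)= [17, 1, 8, 3, 0, 5, 10, 7, 11, 9, 15, 2, 12, 13, 14, 6, 16, 4]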